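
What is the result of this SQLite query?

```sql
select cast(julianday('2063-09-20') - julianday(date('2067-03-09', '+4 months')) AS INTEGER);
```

-1388

Adding +4 months to 2067-03-09 gives 2067-07-09.
10 days remain in September 2063 after the 20th (30 − 20).
Full months from October 2063 through June 2067 contribute their day counts.
Then 9 days into July 2067.
Total: 10 + 31 + 30 + 31 + 31 + 29 + 31 + 30 + 31 + 30 + 31 + 31 + 30 + 31 + 30 + 31 + 31 + 28 + 31 + 30 + 31 + 30 + 31 + 31 + 30 + 31 + 30 + 31 + 31 + 28 + 31 + 30 + 31 + 30 + 31 + 31 + 30 + 31 + 30 + 31 + 31 + 28 + 31 + 30 + 31 + 30 + 9 = 1388.
The subtraction is earlier − later, so the result is −1388 → -1388.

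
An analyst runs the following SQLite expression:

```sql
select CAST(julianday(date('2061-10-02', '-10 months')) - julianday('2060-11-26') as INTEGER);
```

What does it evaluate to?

Adding -10 months to 2061-10-02 gives 2060-12-02.
4 days remain in November 2060 after the 26th (30 − 26).
Then 2 days into December 2060.
Total: 4 + 2 = 6.

6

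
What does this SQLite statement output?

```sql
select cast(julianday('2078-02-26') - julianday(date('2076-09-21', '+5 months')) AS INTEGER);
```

Adding +5 months to 2076-09-21 gives 2077-02-21.
7 days remain in February 2077 after the 21st (28 − 21).
Full months from March 2077 through January 2078 contribute their day counts.
Then 26 days into February 2078.
Total: 7 + 31 + 30 + 31 + 30 + 31 + 31 + 30 + 31 + 30 + 31 + 31 + 26 = 370.

370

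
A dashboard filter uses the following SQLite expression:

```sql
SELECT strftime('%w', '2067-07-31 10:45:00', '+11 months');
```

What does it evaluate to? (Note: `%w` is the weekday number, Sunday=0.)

0

First apply '+11 months': 2067-07-31 10:45:00 → 2068-07-01 10:45:00.
2068-07-01 is a Sunday; with Sunday=0 that is 0.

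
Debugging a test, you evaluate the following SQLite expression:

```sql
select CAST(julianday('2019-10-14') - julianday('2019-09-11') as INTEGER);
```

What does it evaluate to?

33

19 days remain in September 2019 after the 11th (30 − 11).
Then 14 days into October 2019.
Total: 19 + 14 = 33.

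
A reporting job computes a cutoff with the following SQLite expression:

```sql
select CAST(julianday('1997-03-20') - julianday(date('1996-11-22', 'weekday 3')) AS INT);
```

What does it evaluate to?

`weekday 3` advances to the next Wednesday; 1996-11-22 is a Friday, so it moves forward to 1996-11-27.
3 days remain in November 1996 after the 27th (30 − 27).
December 1996: 31 days.
January 1997: 31 days.
February 1997: 28 days.
Then 20 days into March 1997.
Total: 3 + 31 + 31 + 28 + 20 = 113.

113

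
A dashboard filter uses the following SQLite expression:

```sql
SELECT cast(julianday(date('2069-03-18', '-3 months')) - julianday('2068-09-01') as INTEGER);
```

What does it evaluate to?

Adding -3 months to 2069-03-18 gives 2068-12-18.
29 days remain in September 2068 after the 1st (30 − 1).
October 2068: 31 days.
November 2068: 30 days.
Then 18 days into December 2068.
Total: 29 + 31 + 30 + 18 = 108.

108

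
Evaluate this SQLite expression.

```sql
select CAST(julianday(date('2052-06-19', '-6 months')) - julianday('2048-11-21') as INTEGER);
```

Adding -6 months to 2052-06-19 gives 2051-12-19.
9 days remain in November 2048 after the 21st (30 − 21).
Full months from December 2048 through November 2051 contribute their day counts.
Then 19 days into December 2051.
Total: 9 + 31 + 31 + 28 + 31 + 30 + 31 + 30 + 31 + 31 + 30 + 31 + 30 + 31 + 31 + 28 + 31 + 30 + 31 + 30 + 31 + 31 + 30 + 31 + 30 + 31 + 31 + 28 + 31 + 30 + 31 + 30 + 31 + 31 + 30 + 31 + 30 + 19 = 1123.

1123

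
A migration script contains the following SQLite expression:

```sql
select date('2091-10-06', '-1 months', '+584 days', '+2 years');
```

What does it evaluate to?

2095-04-12

Adding -1 month to 2091-10-06 gives 2091-09-06.
Applying '+584 days' to 2091-09-06: counting 584 days forward gives 2093-04-12.
Adding +2 years to 2093-04-12 gives 2095-04-12.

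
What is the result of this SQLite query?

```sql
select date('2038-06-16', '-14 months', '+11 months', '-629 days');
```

2036-06-25

Adding -14 months to 2038-06-16 gives 2037-04-16.
Adding +11 months to 2037-04-16 gives 2038-03-16.
Applying '-629 days' to 2038-03-16: counting 629 days back gives 2036-06-25.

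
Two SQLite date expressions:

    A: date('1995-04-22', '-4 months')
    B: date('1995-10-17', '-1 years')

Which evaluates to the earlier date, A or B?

B

A = 1994-12-22.
B = 1994-10-17.
B is earlier.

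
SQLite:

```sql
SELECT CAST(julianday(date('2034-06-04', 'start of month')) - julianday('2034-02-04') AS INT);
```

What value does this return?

`start of month` rewinds 2034-06-04 to 2034-06-01.
24 days remain in February 2034 after the 4th (28 − 4).
March 2034: 31 days.
April 2034: 30 days.
May 2034: 31 days.
Then 1 day into June 2034.
Total: 24 + 31 + 30 + 31 + 1 = 117.

117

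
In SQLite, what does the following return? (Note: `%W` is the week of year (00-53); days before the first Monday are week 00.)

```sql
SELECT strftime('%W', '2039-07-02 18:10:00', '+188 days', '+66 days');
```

First apply '+188 days', '+66 days': 2039-07-02 18:10:00 → 2040-03-12 18:10:00.
2040-03-12 is a Monday. SQLite's %W counts Mondays since the year started; the result is 11.

11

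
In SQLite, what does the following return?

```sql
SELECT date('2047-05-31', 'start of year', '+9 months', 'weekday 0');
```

2047-10-06

`start of year` rewinds 2047-05-31 to 2047-01-01.
Adding +9 months to 2047-01-01 gives 2047-10-01.
`weekday 0` advances to the next Sunday; 2047-10-01 is a Tuesday, so it moves forward to 2047-10-06.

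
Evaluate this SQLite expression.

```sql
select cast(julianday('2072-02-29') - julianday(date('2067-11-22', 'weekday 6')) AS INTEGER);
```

1556

`weekday 6` advances to the next Saturday; 2067-11-22 is a Tuesday, so it moves forward to 2067-11-26.
4 days remain in November 2067 after the 26th (30 − 26).
Full months from December 2067 through January 2072 contribute their day counts.
Then 29 days into February 2072.
Total: 4 + 31 + 31 + 29 + 31 + 30 + 31 + 30 + 31 + 31 + 30 + 31 + 30 + 31 + 31 + 28 + 31 + 30 + 31 + 30 + 31 + 31 + 30 + 31 + 30 + 31 + 31 + 28 + 31 + 30 + 31 + 30 + 31 + 31 + 30 + 31 + 30 + 31 + 31 + 28 + 31 + 30 + 31 + 30 + 31 + 31 + 30 + 31 + 30 + 31 + 31 + 29 = 1556.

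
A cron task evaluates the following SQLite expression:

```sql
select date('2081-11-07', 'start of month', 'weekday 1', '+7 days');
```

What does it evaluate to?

2081-11-10

`start of month` rewinds 2081-11-07 to 2081-11-01.
`weekday 1` advances to the next Monday; 2081-11-01 is a Saturday, so it moves forward to 2081-11-03.
Advancing 7 more days within November lands on 2081-11-10.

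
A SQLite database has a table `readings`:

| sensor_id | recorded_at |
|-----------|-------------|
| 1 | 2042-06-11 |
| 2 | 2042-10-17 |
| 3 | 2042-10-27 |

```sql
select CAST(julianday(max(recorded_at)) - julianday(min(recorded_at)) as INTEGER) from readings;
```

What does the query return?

MIN = 2042-06-11, MAX = 2042-10-27.
19 days remain in June 2042 after the 11th (30 − 11).
July 2042: 31 days.
August 2042: 31 days.
September 2042: 30 days.
Then 27 days into October 2042.
Total: 19 + 31 + 31 + 30 + 27 = 138.

138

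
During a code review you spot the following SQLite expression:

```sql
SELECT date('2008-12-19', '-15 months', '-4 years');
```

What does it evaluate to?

2003-09-19

Adding -15 months to 2008-12-19 gives 2007-09-19.
Adding -4 years to 2007-09-19 gives 2003-09-19.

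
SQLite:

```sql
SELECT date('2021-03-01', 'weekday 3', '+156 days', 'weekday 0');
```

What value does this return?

`weekday 3` advances to the next Wednesday; 2021-03-01 is a Monday, so it moves forward to 2021-03-03.
Applying '+156 days' to 2021-03-03: counting 156 days forward gives 2021-08-06.
`weekday 0` advances to the next Sunday; 2021-08-06 is a Friday, so it moves forward to 2021-08-08.

2021-08-08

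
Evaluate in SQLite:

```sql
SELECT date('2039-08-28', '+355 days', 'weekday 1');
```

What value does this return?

2040-08-20

Applying '+355 days' to 2039-08-28: counting 355 days forward gives 2040-08-17.
`weekday 1` advances to the next Monday; 2040-08-17 is a Friday, so it moves forward to 2040-08-20.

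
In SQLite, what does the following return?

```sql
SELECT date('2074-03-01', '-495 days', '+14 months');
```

Applying '-495 days' to 2074-03-01: counting 495 days back gives 2072-10-22.
Adding +14 months to 2072-10-22 gives 2073-12-22.

2073-12-22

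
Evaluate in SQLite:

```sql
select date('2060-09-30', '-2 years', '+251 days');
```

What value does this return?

Adding -2 years to 2060-09-30 gives 2058-09-30.
Applying '+251 days' to 2058-09-30: counting 251 days forward gives 2059-06-08.

2059-06-08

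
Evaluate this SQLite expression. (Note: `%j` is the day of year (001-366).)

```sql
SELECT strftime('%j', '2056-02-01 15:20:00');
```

032

Day-of-year for 2056-02-01: days since 2056-01-01 inclusive = 32, zero-padded to 032.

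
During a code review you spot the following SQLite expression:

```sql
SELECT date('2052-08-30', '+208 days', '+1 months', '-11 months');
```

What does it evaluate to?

2052-05-26

Applying '+208 days' to 2052-08-30: counting 208 days forward gives 2053-03-26.
Adding +1 month to 2053-03-26 gives 2053-04-26.
Adding -11 months to 2053-04-26 gives 2052-05-26.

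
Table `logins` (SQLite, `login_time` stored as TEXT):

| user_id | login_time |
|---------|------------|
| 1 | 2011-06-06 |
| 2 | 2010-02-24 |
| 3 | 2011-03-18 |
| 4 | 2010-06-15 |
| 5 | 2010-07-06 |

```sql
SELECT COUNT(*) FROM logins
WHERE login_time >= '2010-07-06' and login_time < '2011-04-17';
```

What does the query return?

2

Rows in [2010-07-06, 2011-04-17): 2011-03-18, 2010-07-06 → 2 rows.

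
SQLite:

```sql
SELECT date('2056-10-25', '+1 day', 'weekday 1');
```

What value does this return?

2056-10-30

Advancing 1 more day within October lands on 2056-10-26.
`weekday 1` advances to the next Monday; 2056-10-26 is a Thursday, so it moves forward to 2056-10-30.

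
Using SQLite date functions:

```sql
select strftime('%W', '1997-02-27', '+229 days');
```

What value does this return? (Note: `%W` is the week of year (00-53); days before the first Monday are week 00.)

First apply '+229 days': 1997-02-27 → 1997-10-14.
1997-10-14 is a Tuesday. SQLite's %W counts Mondays since the year started; the result is 41.

41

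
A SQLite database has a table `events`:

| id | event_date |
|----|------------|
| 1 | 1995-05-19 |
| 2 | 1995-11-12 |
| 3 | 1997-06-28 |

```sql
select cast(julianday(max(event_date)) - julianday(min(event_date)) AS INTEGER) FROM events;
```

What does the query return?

771

MIN = 1995-05-19, MAX = 1997-06-28.
12 days remain in May 1995 after the 19th (31 − 19).
Full months from June 1995 through May 1997 contribute their day counts.
Then 28 days into June 1997.
Total: 12 + 30 + 31 + 31 + 30 + 31 + 30 + 31 + 31 + 29 + 31 + 30 + 31 + 30 + 31 + 31 + 30 + 31 + 30 + 31 + 31 + 28 + 31 + 30 + 31 + 28 = 771.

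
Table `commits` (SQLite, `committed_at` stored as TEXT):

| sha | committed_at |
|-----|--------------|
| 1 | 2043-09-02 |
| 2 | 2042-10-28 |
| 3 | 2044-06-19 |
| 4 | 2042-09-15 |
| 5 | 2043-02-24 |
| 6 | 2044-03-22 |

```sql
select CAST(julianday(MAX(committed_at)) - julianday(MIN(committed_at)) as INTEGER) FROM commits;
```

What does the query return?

643

MIN = 2042-09-15, MAX = 2044-06-19.
15 days remain in September 2042 after the 15th (30 − 15).
Full months from October 2042 through May 2044 contribute their day counts.
Then 19 days into June 2044.
Total: 15 + 31 + 30 + 31 + 31 + 28 + 31 + 30 + 31 + 30 + 31 + 31 + 30 + 31 + 30 + 31 + 31 + 29 + 31 + 30 + 31 + 19 = 643.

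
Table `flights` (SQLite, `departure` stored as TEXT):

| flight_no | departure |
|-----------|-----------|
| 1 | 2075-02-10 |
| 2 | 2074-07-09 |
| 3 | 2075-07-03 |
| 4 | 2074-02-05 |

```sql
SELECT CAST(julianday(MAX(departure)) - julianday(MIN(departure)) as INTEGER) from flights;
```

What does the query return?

MIN = 2074-02-05, MAX = 2075-07-03.
23 days remain in February 2074 after the 5th (28 − 5).
Full months from March 2074 through June 2075 contribute their day counts.
Then 3 days into July 2075.
Total: 23 + 31 + 30 + 31 + 30 + 31 + 31 + 30 + 31 + 30 + 31 + 31 + 28 + 31 + 30 + 31 + 30 + 3 = 513.

513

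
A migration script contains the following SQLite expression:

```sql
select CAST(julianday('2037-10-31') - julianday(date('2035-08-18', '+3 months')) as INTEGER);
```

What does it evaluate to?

Adding +3 months to 2035-08-18 gives 2035-11-18.
12 days remain in November 2035 after the 18th (30 − 18).
Full months from December 2035 through September 2037 contribute their day counts.
Then 31 days into October 2037.
Total: 12 + 31 + 31 + 29 + 31 + 30 + 31 + 30 + 31 + 31 + 30 + 31 + 30 + 31 + 31 + 28 + 31 + 30 + 31 + 30 + 31 + 31 + 30 + 31 = 713.

713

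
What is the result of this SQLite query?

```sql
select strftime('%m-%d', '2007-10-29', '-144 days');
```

First apply '-144 days': 2007-10-29 → 2007-06-07.
`%m-%d` extracts the month-day: 06-07.

06-07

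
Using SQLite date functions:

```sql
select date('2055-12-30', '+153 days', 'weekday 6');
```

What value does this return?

2056-06-03

Applying '+153 days' to 2055-12-30: counting 153 days forward gives 2056-05-31.
`weekday 6` advances to the next Saturday; 2056-05-31 is a Wednesday, so it moves forward to 2056-06-03.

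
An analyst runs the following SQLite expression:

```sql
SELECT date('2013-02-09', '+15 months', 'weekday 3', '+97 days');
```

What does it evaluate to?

Adding +15 months to 2013-02-09 gives 2014-05-09.
`weekday 3` advances to the next Wednesday; 2014-05-09 is a Friday, so it moves forward to 2014-05-14.
Applying '+97 days' to 2014-05-14: counting 97 days forward gives 2014-08-19.

2014-08-19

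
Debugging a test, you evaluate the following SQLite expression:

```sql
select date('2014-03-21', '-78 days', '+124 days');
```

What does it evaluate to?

2014-05-06

Applying '-78 days' to 2014-03-21: counting 78 days back gives 2014-01-02.
Applying '+124 days' to 2014-01-02: counting 124 days forward gives 2014-05-06.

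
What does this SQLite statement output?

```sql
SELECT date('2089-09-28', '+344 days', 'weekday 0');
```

2090-09-10

Applying '+344 days' to 2089-09-28: counting 344 days forward gives 2090-09-07.
`weekday 0` advances to the next Sunday; 2090-09-07 is a Thursday, so it moves forward to 2090-09-10.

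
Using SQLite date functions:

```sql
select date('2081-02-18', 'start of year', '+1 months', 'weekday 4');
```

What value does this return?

2081-02-06

`start of year` rewinds 2081-02-18 to 2081-01-01.
Adding +1 month to 2081-01-01 gives 2081-02-01.
`weekday 4` advances to the next Thursday; 2081-02-01 is a Saturday, so it moves forward to 2081-02-06.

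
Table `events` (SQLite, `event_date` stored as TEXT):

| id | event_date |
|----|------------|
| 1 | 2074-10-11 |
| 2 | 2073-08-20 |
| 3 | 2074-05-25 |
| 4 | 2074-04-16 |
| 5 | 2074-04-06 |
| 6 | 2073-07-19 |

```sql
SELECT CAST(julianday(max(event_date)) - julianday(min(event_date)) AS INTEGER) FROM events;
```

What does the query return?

449

MIN = 2073-07-19, MAX = 2074-10-11.
12 days remain in July 2073 after the 19th (31 − 19).
Full months from August 2073 through September 2074 contribute their day counts.
Then 11 days into October 2074.
Total: 12 + 31 + 30 + 31 + 30 + 31 + 31 + 28 + 31 + 30 + 31 + 30 + 31 + 31 + 30 + 11 = 449.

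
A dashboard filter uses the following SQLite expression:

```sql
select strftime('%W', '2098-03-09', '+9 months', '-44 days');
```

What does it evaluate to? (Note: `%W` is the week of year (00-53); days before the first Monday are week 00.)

First apply '+9 months', '-44 days': 2098-03-09 → 2098-10-26.
2098-10-26 is a Sunday. SQLite's %W counts Mondays since the year started; the result is 42.

42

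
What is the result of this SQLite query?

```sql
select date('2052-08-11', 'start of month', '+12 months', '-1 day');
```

`start of month` rewinds 2052-08-11 to 2052-08-01.
Adding +12 months to 2052-08-01 gives 2053-08-01.
Going back 1 day from 2053-08-01 reaches 2053-07-31 (last day of July, 31 days).

2053-07-31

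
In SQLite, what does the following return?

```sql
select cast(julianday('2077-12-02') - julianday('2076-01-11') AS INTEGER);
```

20 days remain in January 2076 after the 11th (31 − 11).
Full months from February 2076 through November 2077 contribute their day counts.
Then 2 days into December 2077.
Total: 20 + 29 + 31 + 30 + 31 + 30 + 31 + 31 + 30 + 31 + 30 + 31 + 31 + 28 + 31 + 30 + 31 + 30 + 31 + 31 + 30 + 31 + 30 + 2 = 691.

691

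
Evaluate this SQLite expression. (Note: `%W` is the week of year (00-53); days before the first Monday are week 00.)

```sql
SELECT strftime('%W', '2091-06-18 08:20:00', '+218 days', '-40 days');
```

50

First apply '+218 days', '-40 days': 2091-06-18 08:20:00 → 2091-12-13 08:20:00.
2091-12-13 is a Thursday. SQLite's %W counts Mondays since the year started; the result is 50.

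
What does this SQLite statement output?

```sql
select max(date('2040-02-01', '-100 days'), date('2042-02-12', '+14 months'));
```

2043-04-12

date('2040-02-01', '-100 days') → 2039-10-24.
date('2042-02-12', '+14 months') → 2043-04-12.
Later of the two is 2043-04-12.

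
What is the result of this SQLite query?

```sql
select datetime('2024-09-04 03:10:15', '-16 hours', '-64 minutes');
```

2024-09-03 10:06:15

-16 hours from 2024-09-04 03:10:15 is 2024-09-03 11:10:15 (crosses midnight).
64 minutes = 1h 4m; -64 minutes from 2024-09-03 11:10:15 is 2024-09-03 10:06:15.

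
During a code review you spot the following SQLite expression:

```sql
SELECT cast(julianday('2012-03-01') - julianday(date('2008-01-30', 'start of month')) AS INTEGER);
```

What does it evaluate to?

`start of month` rewinds 2008-01-30 to 2008-01-01.
30 days remain in January 2008 after the 1st (31 − 1).
Full months from February 2008 through February 2012 contribute their day counts.
Then 1 day into March 2012.
Total: 30 + 29 + 31 + 30 + 31 + 30 + 31 + 31 + 30 + 31 + 30 + 31 + 31 + 28 + 31 + 30 + 31 + 30 + 31 + 31 + 30 + 31 + 30 + 31 + 31 + 28 + 31 + 30 + 31 + 30 + 31 + 31 + 30 + 31 + 30 + 31 + 31 + 28 + 31 + 30 + 31 + 30 + 31 + 31 + 30 + 31 + 30 + 31 + 31 + 29 + 1 = 1521.

1521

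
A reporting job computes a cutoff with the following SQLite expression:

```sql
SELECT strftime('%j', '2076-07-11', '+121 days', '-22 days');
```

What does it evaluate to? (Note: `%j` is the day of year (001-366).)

First apply '+121 days', '-22 days': 2076-07-11 → 2076-10-18.
Day-of-year for 2076-10-18: days since 2076-01-01 inclusive = 292, zero-padded to 292.

292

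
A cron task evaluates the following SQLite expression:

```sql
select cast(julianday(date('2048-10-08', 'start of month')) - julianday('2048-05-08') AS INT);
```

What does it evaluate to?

`start of month` rewinds 2048-10-08 to 2048-10-01.
23 days remain in May 2048 after the 8th (31 − 8).
June 2048: 30 days.
July 2048: 31 days.
August 2048: 31 days.
September 2048: 30 days.
Then 1 day into October 2048.
Total: 23 + 30 + 31 + 31 + 30 + 1 = 146.

146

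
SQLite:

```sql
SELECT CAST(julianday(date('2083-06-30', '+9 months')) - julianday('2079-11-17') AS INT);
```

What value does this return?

Adding +9 months to 2083-06-30 gives 2084-03-30.
13 days remain in November 2079 after the 17th (30 − 17).
Full months from December 2079 through February 2084 contribute their day counts.
Then 30 days into March 2084.
Total: 13 + 31 + 31 + 29 + 31 + 30 + 31 + 30 + 31 + 31 + 30 + 31 + 30 + 31 + 31 + 28 + 31 + 30 + 31 + 30 + 31 + 31 + 30 + 31 + 30 + 31 + 31 + 28 + 31 + 30 + 31 + 30 + 31 + 31 + 30 + 31 + 30 + 31 + 31 + 28 + 31 + 30 + 31 + 30 + 31 + 31 + 30 + 31 + 30 + 31 + 31 + 29 + 30 = 1595.

1595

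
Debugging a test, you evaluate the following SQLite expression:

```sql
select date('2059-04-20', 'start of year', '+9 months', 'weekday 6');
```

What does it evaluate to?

2059-10-04

`start of year` rewinds 2059-04-20 to 2059-01-01.
Adding +9 months to 2059-01-01 gives 2059-10-01.
`weekday 6` advances to the next Saturday; 2059-10-01 is a Wednesday, so it moves forward to 2059-10-04.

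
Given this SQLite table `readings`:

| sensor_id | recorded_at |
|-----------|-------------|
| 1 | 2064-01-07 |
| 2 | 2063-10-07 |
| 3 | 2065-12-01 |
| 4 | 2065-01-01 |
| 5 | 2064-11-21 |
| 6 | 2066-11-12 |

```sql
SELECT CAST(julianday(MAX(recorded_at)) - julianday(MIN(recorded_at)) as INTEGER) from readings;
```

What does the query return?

MIN = 2063-10-07, MAX = 2066-11-12.
24 days remain in October 2063 after the 7th (31 − 7).
Full months from November 2063 through October 2066 contribute their day counts.
Then 12 days into November 2066.
Total: 24 + 30 + 31 + 31 + 29 + 31 + 30 + 31 + 30 + 31 + 31 + 30 + 31 + 30 + 31 + 31 + 28 + 31 + 30 + 31 + 30 + 31 + 31 + 30 + 31 + 30 + 31 + 31 + 28 + 31 + 30 + 31 + 30 + 31 + 31 + 30 + 31 + 12 = 1132.

1132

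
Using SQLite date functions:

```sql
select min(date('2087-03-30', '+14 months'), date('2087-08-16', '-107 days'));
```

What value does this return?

date('2087-03-30', '+14 months') → 2088-05-30.
date('2087-08-16', '-107 days') → 2087-05-01.
Earlier of the two is 2087-05-01.

2087-05-01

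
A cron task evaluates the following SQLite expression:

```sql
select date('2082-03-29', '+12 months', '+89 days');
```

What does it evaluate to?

Adding +12 months to 2082-03-29 gives 2083-03-29.
Applying '+89 days' to 2083-03-29: counting 89 days forward gives 2083-06-26.

2083-06-26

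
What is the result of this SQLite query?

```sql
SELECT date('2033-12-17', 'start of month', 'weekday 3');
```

2033-12-07

`start of month` rewinds 2033-12-17 to 2033-12-01.
`weekday 3` advances to the next Wednesday; 2033-12-01 is a Thursday, so it moves forward to 2033-12-07.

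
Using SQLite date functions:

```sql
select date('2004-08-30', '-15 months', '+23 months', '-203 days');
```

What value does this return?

Adding -15 months to 2004-08-30 gives 2003-05-30.
Adding +23 months to 2003-05-30 gives 2005-04-30.
Applying '-203 days' to 2005-04-30: counting 203 days back gives 2004-10-09.

2004-10-09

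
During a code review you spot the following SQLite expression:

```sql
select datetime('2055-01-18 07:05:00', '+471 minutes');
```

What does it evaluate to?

471 minutes = 7h 51m; +471 minutes from 2055-01-18 07:05:00 is 2055-01-18 14:56:00.

2055-01-18 14:56:00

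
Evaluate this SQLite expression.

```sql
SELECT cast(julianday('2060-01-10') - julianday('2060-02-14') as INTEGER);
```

-35

21 days remain in January 2060 after the 10th (31 − 10).
Then 14 days into February 2060.
Total: 21 + 14 = 35.
The subtraction is earlier − later, so the result is −35 → -35.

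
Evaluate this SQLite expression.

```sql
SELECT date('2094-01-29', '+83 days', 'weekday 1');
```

2094-04-26

Applying '+83 days' to 2094-01-29: counting 83 days forward gives 2094-04-22.
`weekday 1` advances to the next Monday; 2094-04-22 is a Thursday, so it moves forward to 2094-04-26.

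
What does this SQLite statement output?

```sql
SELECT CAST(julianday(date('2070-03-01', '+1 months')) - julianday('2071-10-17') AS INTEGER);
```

-564

Adding +1 month to 2070-03-01 gives 2070-04-01.
29 days remain in April 2070 after the 1st (30 − 1).
Full months from May 2070 through September 2071 contribute their day counts.
Then 17 days into October 2071.
Total: 29 + 31 + 30 + 31 + 31 + 30 + 31 + 30 + 31 + 31 + 28 + 31 + 30 + 31 + 30 + 31 + 31 + 30 + 17 = 564.
The subtraction is earlier − later, so the result is −564 → -564.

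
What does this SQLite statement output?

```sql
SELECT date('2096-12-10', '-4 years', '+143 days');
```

2093-05-02

Adding -4 years to 2096-12-10 gives 2092-12-10.
Applying '+143 days' to 2092-12-10: counting 143 days forward gives 2093-05-02.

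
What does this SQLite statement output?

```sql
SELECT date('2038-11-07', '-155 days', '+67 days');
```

Applying '-155 days' to 2038-11-07: counting 155 days back gives 2038-06-05.
Applying '+67 days' to 2038-06-05: counting 67 days forward gives 2038-08-11.

2038-08-11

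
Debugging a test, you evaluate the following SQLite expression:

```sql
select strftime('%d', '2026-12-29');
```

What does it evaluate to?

`%d` extracts the 2-digit day of month: 29.

29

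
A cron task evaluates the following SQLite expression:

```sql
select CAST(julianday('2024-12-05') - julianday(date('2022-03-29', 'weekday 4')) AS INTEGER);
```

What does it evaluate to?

`weekday 4` advances to the next Thursday; 2022-03-29 is a Tuesday, so it moves forward to 2022-03-31.
0 days remain in March 2022 after the 31st (31 − 31).
Full months from April 2022 through November 2024 contribute their day counts.
Then 5 days into December 2024.
Total: 0 + 30 + 31 + 30 + 31 + 31 + 30 + 31 + 30 + 31 + 31 + 28 + 31 + 30 + 31 + 30 + 31 + 31 + 30 + 31 + 30 + 31 + 31 + 29 + 31 + 30 + 31 + 30 + 31 + 31 + 30 + 31 + 30 + 5 = 980.

980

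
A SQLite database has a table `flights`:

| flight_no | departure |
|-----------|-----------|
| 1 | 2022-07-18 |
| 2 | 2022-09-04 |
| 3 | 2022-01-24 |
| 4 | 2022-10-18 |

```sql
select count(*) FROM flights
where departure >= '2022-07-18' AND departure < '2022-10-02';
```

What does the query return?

2

Rows in [2022-07-18, 2022-10-02): 2022-07-18, 2022-09-04 → 2 rows.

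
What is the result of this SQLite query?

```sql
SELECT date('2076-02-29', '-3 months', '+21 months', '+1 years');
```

Adding -3 months to 2076-02-29 gives 2075-11-29.
Adding +21 months to 2075-11-29 gives 2077-08-29.
Adding +1 year to 2077-08-29 gives 2078-08-29.

2078-08-29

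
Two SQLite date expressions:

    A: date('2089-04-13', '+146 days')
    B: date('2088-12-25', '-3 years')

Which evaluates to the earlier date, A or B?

B

A = 2089-09-06.
B = 2085-12-25.
B is earlier.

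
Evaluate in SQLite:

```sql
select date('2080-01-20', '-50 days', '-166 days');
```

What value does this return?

Applying '-50 days' to 2080-01-20: counting 50 days back gives 2079-12-01.
Applying '-166 days' to 2079-12-01: counting 166 days back gives 2079-06-18.

2079-06-18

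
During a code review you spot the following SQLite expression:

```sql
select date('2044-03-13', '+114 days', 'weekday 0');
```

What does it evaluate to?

2044-07-10

Applying '+114 days' to 2044-03-13: counting 114 days forward gives 2044-07-05.
`weekday 0` advances to the next Sunday; 2044-07-05 is a Tuesday, so it moves forward to 2044-07-10.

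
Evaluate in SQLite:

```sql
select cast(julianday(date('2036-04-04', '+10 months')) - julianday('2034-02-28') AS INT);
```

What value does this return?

1072

Adding +10 months to 2036-04-04 gives 2037-02-04.
0 days remain in February 2034 after the 28th (28 − 28).
Full months from March 2034 through January 2037 contribute their day counts.
Then 4 days into February 2037.
Total: 0 + 31 + 30 + 31 + 30 + 31 + 31 + 30 + 31 + 30 + 31 + 31 + 28 + 31 + 30 + 31 + 30 + 31 + 31 + 30 + 31 + 30 + 31 + 31 + 29 + 31 + 30 + 31 + 30 + 31 + 31 + 30 + 31 + 30 + 31 + 31 + 4 = 1072.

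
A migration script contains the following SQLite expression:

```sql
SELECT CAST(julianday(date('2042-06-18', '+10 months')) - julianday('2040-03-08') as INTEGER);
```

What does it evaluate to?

Adding +10 months to 2042-06-18 gives 2043-04-18.
23 days remain in March 2040 after the 8th (31 − 8).
Full months from April 2040 through March 2043 contribute their day counts.
Then 18 days into April 2043.
Total: 23 + 30 + 31 + 30 + 31 + 31 + 30 + 31 + 30 + 31 + 31 + 28 + 31 + 30 + 31 + 30 + 31 + 31 + 30 + 31 + 30 + 31 + 31 + 28 + 31 + 30 + 31 + 30 + 31 + 31 + 30 + 31 + 30 + 31 + 31 + 28 + 31 + 18 = 1136.

1136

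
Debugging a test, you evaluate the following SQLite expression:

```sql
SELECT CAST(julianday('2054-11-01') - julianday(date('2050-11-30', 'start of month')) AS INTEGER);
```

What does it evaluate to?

1461

`start of month` rewinds 2050-11-30 to 2050-11-01.
29 days remain in November 2050 after the 1st (30 − 1).
Full months from December 2050 through October 2054 contribute their day counts.
Then 1 day into November 2054.
Total: 29 + 31 + 31 + 28 + 31 + 30 + 31 + 30 + 31 + 31 + 30 + 31 + 30 + 31 + 31 + 29 + 31 + 30 + 31 + 30 + 31 + 31 + 30 + 31 + 30 + 31 + 31 + 28 + 31 + 30 + 31 + 30 + 31 + 31 + 30 + 31 + 30 + 31 + 31 + 28 + 31 + 30 + 31 + 30 + 31 + 31 + 30 + 31 + 1 = 1461.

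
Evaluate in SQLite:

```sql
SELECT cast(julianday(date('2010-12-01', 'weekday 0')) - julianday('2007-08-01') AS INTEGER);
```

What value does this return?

1222

`weekday 0` advances to the next Sunday; 2010-12-01 is a Wednesday, so it moves forward to 2010-12-05.
30 days remain in August 2007 after the 1st (31 − 1).
Full months from September 2007 through November 2010 contribute their day counts.
Then 5 days into December 2010.
Total: 30 + 30 + 31 + 30 + 31 + 31 + 29 + 31 + 30 + 31 + 30 + 31 + 31 + 30 + 31 + 30 + 31 + 31 + 28 + 31 + 30 + 31 + 30 + 31 + 31 + 30 + 31 + 30 + 31 + 31 + 28 + 31 + 30 + 31 + 30 + 31 + 31 + 30 + 31 + 30 + 5 = 1222.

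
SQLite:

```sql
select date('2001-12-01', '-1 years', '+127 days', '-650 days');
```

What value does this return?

1999-06-27

Adding -1 year to 2001-12-01 gives 2000-12-01.
Applying '+127 days' to 2000-12-01: counting 127 days forward gives 2001-04-07.
Applying '-650 days' to 2001-04-07: counting 650 days back gives 1999-06-27.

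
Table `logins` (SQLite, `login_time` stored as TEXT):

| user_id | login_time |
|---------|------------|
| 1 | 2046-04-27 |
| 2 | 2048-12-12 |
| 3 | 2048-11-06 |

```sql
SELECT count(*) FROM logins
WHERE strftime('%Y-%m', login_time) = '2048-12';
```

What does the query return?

1

Rows with year-month 2048-12: 2048-12-12 → 1.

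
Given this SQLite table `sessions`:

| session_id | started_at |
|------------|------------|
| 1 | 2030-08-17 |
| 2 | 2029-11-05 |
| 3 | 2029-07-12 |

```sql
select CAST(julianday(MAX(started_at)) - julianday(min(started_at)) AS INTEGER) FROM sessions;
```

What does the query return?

MIN = 2029-07-12, MAX = 2030-08-17.
19 days remain in July 2029 after the 12th (31 − 12).
Full months from August 2029 through July 2030 contribute their day counts.
Then 17 days into August 2030.
Total: 19 + 31 + 30 + 31 + 30 + 31 + 31 + 28 + 31 + 30 + 31 + 30 + 31 + 17 = 401.

401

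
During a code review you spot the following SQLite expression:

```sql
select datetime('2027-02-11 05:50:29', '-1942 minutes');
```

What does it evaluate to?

1942 minutes = 32h 22m; -1942 minutes from 2027-02-11 05:50:29 is 2027-02-09 21:28:29 (crosses midnight).

2027-02-09 21:28:29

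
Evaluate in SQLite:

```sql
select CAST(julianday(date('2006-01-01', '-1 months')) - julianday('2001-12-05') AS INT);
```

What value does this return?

1457

Adding -1 month to 2006-01-01 gives 2005-12-01.
26 days remain in December 2001 after the 5th (31 − 5).
Full months from January 2002 through November 2005 contribute their day counts.
Then 1 day into December 2005.
Total: 26 + 31 + 28 + 31 + 30 + 31 + 30 + 31 + 31 + 30 + 31 + 30 + 31 + 31 + 28 + 31 + 30 + 31 + 30 + 31 + 31 + 30 + 31 + 30 + 31 + 31 + 29 + 31 + 30 + 31 + 30 + 31 + 31 + 30 + 31 + 30 + 31 + 31 + 28 + 31 + 30 + 31 + 30 + 31 + 31 + 30 + 31 + 30 + 1 = 1457.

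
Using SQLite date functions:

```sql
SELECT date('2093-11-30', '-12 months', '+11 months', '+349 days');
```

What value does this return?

Adding -12 months to 2093-11-30 gives 2092-11-30.
Adding +11 months to 2092-11-30 gives 2093-10-30.
Applying '+349 days' to 2093-10-30: counting 349 days forward gives 2094-10-14.

2094-10-14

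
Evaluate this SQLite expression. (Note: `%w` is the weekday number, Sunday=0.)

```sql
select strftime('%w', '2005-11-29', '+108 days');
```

First apply '+108 days': 2005-11-29 → 2006-03-17.
2006-03-17 is a Friday; with Sunday=0 that is 5.

5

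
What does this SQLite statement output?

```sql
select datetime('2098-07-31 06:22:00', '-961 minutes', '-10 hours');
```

2098-07-30 04:21:00

961 minutes = 16h 1m; -961 minutes from 2098-07-31 06:22:00 is 2098-07-30 14:21:00 (crosses midnight).
-10 hours from 2098-07-30 14:21:00 is 2098-07-30 04:21:00.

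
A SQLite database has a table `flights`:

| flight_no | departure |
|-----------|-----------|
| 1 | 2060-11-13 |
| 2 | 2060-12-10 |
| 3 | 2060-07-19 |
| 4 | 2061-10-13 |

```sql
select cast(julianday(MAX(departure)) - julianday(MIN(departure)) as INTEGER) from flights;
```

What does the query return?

451

MIN = 2060-07-19, MAX = 2061-10-13.
12 days remain in July 2060 after the 19th (31 − 19).
Full months from August 2060 through September 2061 contribute their day counts.
Then 13 days into October 2061.
Total: 12 + 31 + 30 + 31 + 30 + 31 + 31 + 28 + 31 + 30 + 31 + 30 + 31 + 31 + 30 + 13 = 451.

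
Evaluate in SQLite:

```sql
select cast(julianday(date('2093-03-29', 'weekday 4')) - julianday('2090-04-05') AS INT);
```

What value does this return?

1093

`weekday 4` advances to the next Thursday; 2093-03-29 is a Sunday, so it moves forward to 2093-04-02.
25 days remain in April 2090 after the 5th (30 − 5).
Full months from May 2090 through March 2093 contribute their day counts.
Then 2 days into April 2093.
Total: 25 + 31 + 30 + 31 + 31 + 30 + 31 + 30 + 31 + 31 + 28 + 31 + 30 + 31 + 30 + 31 + 31 + 30 + 31 + 30 + 31 + 31 + 29 + 31 + 30 + 31 + 30 + 31 + 31 + 30 + 31 + 30 + 31 + 31 + 28 + 31 + 2 = 1093.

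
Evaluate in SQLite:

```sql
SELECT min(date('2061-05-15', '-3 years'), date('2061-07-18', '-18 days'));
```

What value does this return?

2058-05-15

date('2061-05-15', '-3 years') → 2058-05-15.
date('2061-07-18', '-18 days') → 2061-06-30.
Earlier of the two is 2058-05-15.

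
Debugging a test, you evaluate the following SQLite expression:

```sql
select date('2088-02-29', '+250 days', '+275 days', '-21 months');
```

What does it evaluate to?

Applying '+250 days' to 2088-02-29: counting 250 days forward gives 2088-11-05.
Applying '+275 days' to 2088-11-05: counting 275 days forward gives 2089-08-07.
Adding -21 months to 2089-08-07 gives 2087-11-07.

2087-11-07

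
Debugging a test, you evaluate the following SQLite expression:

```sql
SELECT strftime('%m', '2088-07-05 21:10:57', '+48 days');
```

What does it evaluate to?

08

First apply '+48 days': 2088-07-05 21:10:57 → 2088-08-22 21:10:57.
`%m` extracts the 2-digit month (01-12): 08.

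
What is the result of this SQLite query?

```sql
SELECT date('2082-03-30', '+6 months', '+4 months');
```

2083-01-30

Adding +6 months to 2082-03-30 gives 2082-09-30.
Adding +4 months to 2082-09-30 gives 2083-01-30.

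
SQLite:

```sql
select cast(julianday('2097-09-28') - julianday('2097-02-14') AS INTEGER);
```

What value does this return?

226

14 days remain in February 2097 after the 14th (28 − 14).
Full months from March 2097 through August 2097 contribute their day counts.
Then 28 days into September 2097.
Total: 14 + 31 + 30 + 31 + 30 + 31 + 31 + 28 = 226.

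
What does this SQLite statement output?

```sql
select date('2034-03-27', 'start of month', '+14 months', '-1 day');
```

2035-04-30

`start of month` rewinds 2034-03-27 to 2034-03-01.
Adding +14 months to 2034-03-01 gives 2035-05-01.
Going back 1 day from 2035-05-01 reaches 2035-04-30 (last day of April, 30 days).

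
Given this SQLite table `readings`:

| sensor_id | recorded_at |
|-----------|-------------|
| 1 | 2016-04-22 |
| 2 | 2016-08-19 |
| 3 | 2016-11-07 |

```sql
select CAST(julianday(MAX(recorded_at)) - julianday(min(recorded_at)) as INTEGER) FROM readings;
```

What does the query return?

MIN = 2016-04-22, MAX = 2016-11-07.
8 days remain in April 2016 after the 22nd (30 − 22).
Full months from May 2016 through October 2016 contribute their day counts.
Then 7 days into November 2016.
Total: 8 + 31 + 30 + 31 + 31 + 30 + 31 + 7 = 199.

199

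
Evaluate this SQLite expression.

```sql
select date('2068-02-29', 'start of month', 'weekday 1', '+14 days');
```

2068-02-20

`start of month` rewinds 2068-02-29 to 2068-02-01.
`weekday 1` advances to the next Monday; 2068-02-01 is a Wednesday, so it moves forward to 2068-02-06.
Advancing 14 more days within February lands on 2068-02-20.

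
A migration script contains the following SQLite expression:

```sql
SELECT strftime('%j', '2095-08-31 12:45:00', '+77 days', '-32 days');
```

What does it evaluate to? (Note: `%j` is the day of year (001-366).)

288

First apply '+77 days', '-32 days': 2095-08-31 12:45:00 → 2095-10-15 12:45:00.
Day-of-year for 2095-10-15: days since 2095-01-01 inclusive = 288, zero-padded to 288.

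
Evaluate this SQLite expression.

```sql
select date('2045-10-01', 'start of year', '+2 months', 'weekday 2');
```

`start of year` rewinds 2045-10-01 to 2045-01-01.
Adding +2 months to 2045-01-01 gives 2045-03-01.
`weekday 2` advances to the next Tuesday; 2045-03-01 is a Wednesday, so it moves forward to 2045-03-07.

2045-03-07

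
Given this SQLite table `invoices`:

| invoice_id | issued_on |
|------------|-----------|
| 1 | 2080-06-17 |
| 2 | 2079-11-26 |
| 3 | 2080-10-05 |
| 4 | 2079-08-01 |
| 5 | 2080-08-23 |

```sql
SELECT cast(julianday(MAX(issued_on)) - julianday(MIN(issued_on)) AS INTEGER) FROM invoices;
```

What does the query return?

431

MIN = 2079-08-01, MAX = 2080-10-05.
30 days remain in August 2079 after the 1st (31 − 1).
Full months from September 2079 through September 2080 contribute their day counts.
Then 5 days into October 2080.
Total: 30 + 30 + 31 + 30 + 31 + 31 + 29 + 31 + 30 + 31 + 30 + 31 + 31 + 30 + 5 = 431.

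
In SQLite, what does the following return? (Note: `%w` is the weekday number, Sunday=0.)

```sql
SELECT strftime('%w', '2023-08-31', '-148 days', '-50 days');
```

First apply '-148 days', '-50 days': 2023-08-31 → 2023-02-14.
2023-02-14 is a Tuesday; with Sunday=0 that is 2.

2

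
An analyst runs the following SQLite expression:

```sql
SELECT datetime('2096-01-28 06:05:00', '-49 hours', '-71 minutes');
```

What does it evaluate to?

-49 hours from 2096-01-28 06:05:00 is 2096-01-26 05:05:00 (crosses midnight).
71 minutes = 1h 11m; -71 minutes from 2096-01-26 05:05:00 is 2096-01-26 03:54:00.

2096-01-26 03:54:00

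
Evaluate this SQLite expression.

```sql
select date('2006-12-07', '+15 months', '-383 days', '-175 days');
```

Adding +15 months to 2006-12-07 gives 2008-03-07.
Applying '-383 days' to 2008-03-07: counting 383 days back gives 2007-02-18.
Applying '-175 days' to 2007-02-18: counting 175 days back gives 2006-08-27.

2006-08-27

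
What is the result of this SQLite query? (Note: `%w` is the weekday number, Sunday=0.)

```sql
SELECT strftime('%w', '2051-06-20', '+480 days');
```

First apply '+480 days': 2051-06-20 → 2052-10-12.
2052-10-12 is a Saturday; with Sunday=0 that is 6.

6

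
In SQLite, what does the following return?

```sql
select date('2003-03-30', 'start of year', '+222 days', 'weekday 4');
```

`start of year` rewinds 2003-03-30 to 2003-01-01.
Applying '+222 days' to 2003-01-01: counting 222 days forward gives 2003-08-11.
`weekday 4` advances to the next Thursday; 2003-08-11 is a Monday, so it moves forward to 2003-08-14.

2003-08-14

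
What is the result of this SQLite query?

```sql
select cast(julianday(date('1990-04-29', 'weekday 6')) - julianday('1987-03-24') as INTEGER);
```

1138

`weekday 6` advances to the next Saturday; 1990-04-29 is a Sunday, so it moves forward to 1990-05-05.
7 days remain in March 1987 after the 24th (31 − 24).
Full months from April 1987 through April 1990 contribute their day counts.
Then 5 days into May 1990.
Total: 7 + 30 + 31 + 30 + 31 + 31 + 30 + 31 + 30 + 31 + 31 + 29 + 31 + 30 + 31 + 30 + 31 + 31 + 30 + 31 + 30 + 31 + 31 + 28 + 31 + 30 + 31 + 30 + 31 + 31 + 30 + 31 + 30 + 31 + 31 + 28 + 31 + 30 + 5 = 1138.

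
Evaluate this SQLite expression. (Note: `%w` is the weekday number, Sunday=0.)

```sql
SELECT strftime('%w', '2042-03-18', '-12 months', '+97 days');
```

0

First apply '-12 months', '+97 days': 2042-03-18 → 2041-06-23.
2041-06-23 is a Sunday; with Sunday=0 that is 0.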